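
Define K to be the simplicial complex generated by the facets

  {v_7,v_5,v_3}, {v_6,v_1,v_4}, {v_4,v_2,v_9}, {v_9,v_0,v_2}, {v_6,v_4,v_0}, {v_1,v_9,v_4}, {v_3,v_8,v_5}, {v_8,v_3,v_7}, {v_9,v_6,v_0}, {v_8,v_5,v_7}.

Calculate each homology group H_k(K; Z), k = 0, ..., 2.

Order the vertices as v_0 < v_1 < v_2 < v_3 < v_4 < v_5 < v_6 < v_7 < v_8 < v_9. Listing each simplex with vertices in this order, K has dimension 2 with simplices:

  0-simplices (10): [v_0], [v_1], [v_2], [v_3], [v_4], [v_5], [v_6], [v_7], [v_8], [v_9]
  1-simplices (18): (18 of them)
  2-simplices (10): [v_0,v_2,v_9], [v_0,v_4,v_6], [v_0,v_6,v_9], [v_1,v_4,v_6], [v_1,v_4,v_9], [v_2,v_4,v_9], [v_3,v_5,v_7], [v_3,v_5,v_8], [v_3,v_7,v_8], [v_5,v_7,v_8]

so the chain groups are C_0 ≅ Z^10, C_1 ≅ Z^18, C_2 ≅ Z^10.

The boundary map ∂_1: C_1 → C_0 is given by ∂[p,q] = [q] − [p].
The 10×18 boundary matrix has rank 8 and Smith normal form diag(1,1,1,1,1,1,1,1).

The boundary map ∂_2: C_2 → C_1 sends each 2-simplex [p,q,r] to [q,r] − [p,r] + [p,q]. For instance
  ∂[v_0,v_4,v_6] = [v_4,v_6] − [v_0,v_6] + [v_0,v_4],
  ∂[v_3,v_5,v_7] = [v_5,v_7] − [v_3,v_7] + [v_3,v_5].
The 18×10 boundary matrix has rank 9 and Smith normal form diag(1,1,1,1,1,1,1,1,1).

From H_k ≅ ker(∂_k) / im(∂_{k+1}) we obtain:

  H_0: rank C_0 − rank ∂_1 = 10 − 8 = 2, and the invariant factors of ∂_1 are all 1, so H_0 = Z^2.
  H_1: rank ker ∂_1 − rank ∂_2 = (18 − 8) − 9 = 1, and the invariant factors of ∂_2 are all 1, so H_1 = Z.
  H_2: rank ker ∂_2 − rank ∂_3 = (10 − 9) − 0 = 1, and there is no ∂_3, so H_2 = Z.

H_0 ≅ Z^2,  H_1 ≅ Z,  H_2 ≅ Z.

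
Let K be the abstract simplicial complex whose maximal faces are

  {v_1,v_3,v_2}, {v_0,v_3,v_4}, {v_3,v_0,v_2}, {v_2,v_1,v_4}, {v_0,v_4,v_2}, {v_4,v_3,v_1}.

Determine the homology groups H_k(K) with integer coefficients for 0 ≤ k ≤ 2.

H_0 = Z,  H_1 = 0,  H_2 = Z.

Order the vertices as v_0 < v_1 < v_2 < v_3 < v_4. Listing each simplex with vertices in this order, K has dimension 2 with simplices:

  0-simplices (5): [v_0], [v_1], [v_2], [v_3], [v_4]
  1-simplices (9): [v_0,v_2], [v_0,v_3], [v_0,v_4], [v_1,v_2], [v_1,v_3], [v_1,v_4], [v_2,v_3], [v_2,v_4], [v_3,v_4]
  2-simplices (6): [v_0,v_2,v_3], [v_0,v_2,v_4], [v_0,v_3,v_4], [v_1,v_2,v_3], [v_1,v_2,v_4], [v_1,v_3,v_4]

giving chain groups C_0 ≅ Z^5, C_1 ≅ Z^9, C_2 ≅ Z^6.

Boundary ∂_1: C_1 → C_0 sends each edge [p,q] (with p < q) to q − p. For instance
  ∂[v_1,v_2] = [v_2] − [v_1].
This gives a 5×9 integer matrix of rank 4; reducing to Smith normal form yields diagonal entries (1,1,1,1).

The boundary map ∂_2: C_2 → C_1 maps a triangle to the signed sum of its edges. For instance
  ∂[v_0,v_3,v_4] = [v_3,v_4] − [v_0,v_4] + [v_0,v_3],
  ∂[v_1,v_3,v_4] = [v_3,v_4] − [v_1,v_4] + [v_1,v_3].
The 9×6 boundary matrix has rank 5 and Smith normal form diag(1,1,1,1,1).

From H_k ≅ ker(∂_k) / im(∂_{k+1}) we obtain:

  H_0: rank C_0 − rank ∂_1 = 5 − 4 = 1, and the invariant factors of ∂_1 are all 1, so H_0 ≅ Z.
  H_1: rank ker ∂_1 − rank ∂_2 = (9 − 4) − 5 = 0, and the invariant factors of ∂_2 are all 1, so H_1 ≅ 0.
  H_2: rank ker ∂_2 − rank ∂_3 = (6 − 5) − 0 = 1, and there is no ∂_3, so H_2 ≅ Z.

As a check, the Euler characteristic is 5 − 9 + 6 = 2, which agrees with 1 − 0 + 1 = 2.
(K is a triangulation of the 2-sphere S^2.)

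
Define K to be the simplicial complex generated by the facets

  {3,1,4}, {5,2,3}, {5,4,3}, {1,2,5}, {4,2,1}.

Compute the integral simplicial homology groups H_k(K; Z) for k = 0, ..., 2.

H_0 = Z,  H_1 = Z,  H_2 = 0.

K has 5 vertices, 10 edges, 5 triangles.
rank ∂_0 = 0, rank ∂_1 = 4 ⇒ b_0 = 5 − 0 − 4 = 1; all invariant factors of ∂_1 are 1 so no torsion. So H_0 = Z.
rank ∂_1 = 4, rank ∂_2 = 5 ⇒ b_1 = 10 − 4 − 5 = 1; all invariant factors of ∂_2 are 1 so no torsion. So H_1 = Z.
rank ∂_2 = 5, rank ∂_3 = 0 ⇒ b_2 = 5 − 5 − 0 = 0. So H_2 = 0.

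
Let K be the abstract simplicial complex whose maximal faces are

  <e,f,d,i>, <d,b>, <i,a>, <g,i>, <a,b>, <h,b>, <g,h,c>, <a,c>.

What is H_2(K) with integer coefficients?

H_2 = 0.

Order the vertices as a < b < c < d < e < f < g < h < i. Listing each simplex with vertices in this order, K has dimension 3 with simplices:

  0-simplices (9): a, b, c, d, e, f, g, h, i
  1-simplices (15): ab, ac, ai, bd, bh, cg, ch, de, df, di, ef, ei, fi, gh, gi
  2-simplices (5): cgh, def, dei, dfi, efi
  3-simplices (1): defi

giving chain groups C_0 ≅ Z^9, C_1 ≅ Z^15, C_2 ≅ Z^5, C_3 ≅ Z^1.

Boundary ∂_1: C_1 → C_0 sends each edge [p,q] (with p < q) to q − p.
The 9×15 boundary matrix has rank 8 and Smith normal form diag(1,1,1,1,1,1,1,1).

The boundary map ∂_2: C_2 → C_1 sends each 2-simplex [p,q,r] to [q,r] − [p,r] + [p,q]. For instance
  ∂def = ef − df + de,
  ∂dei = ei − di + de.
As a 15×5 matrix over Z this has rank 4, with invariant factors (1,1,1,1).

∂_3: C_3 → C_2 sends each 3-simplex σ to the alternating sum Σ_i (−1)^i (σ with its i-th vertex removed). For instance
  ∂defi = efi − dfi + dei − def.
This gives a 5×1 integer matrix of rank 1; reducing to Smith normal form yields diagonal entries (1).

Now H_k = ker ∂_k / im ∂_{k+1}, so:

  H_2: rank ker ∂_2 − rank ∂_3 = (5 − 4) − 1 = 0, and the invariant factors of ∂_3 are all 1, so H_2 ≅ 0.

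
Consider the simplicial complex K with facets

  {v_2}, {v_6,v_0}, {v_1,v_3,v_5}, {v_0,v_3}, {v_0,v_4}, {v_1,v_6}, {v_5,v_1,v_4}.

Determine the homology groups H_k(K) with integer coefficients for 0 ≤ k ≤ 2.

Take the total order v_0 < v_1 < v_2 < v_3 < v_4 < v_5 < v_6 on the vertex set. Then K (dimension 2) consists of the simplices:

  0-simplices (7): [v_0], [v_1], [v_2], [v_3], [v_4], [v_5], [v_6]
  1-simplices (9): [v_0,v_3], [v_0,v_4], [v_0,v_6], [v_1,v_3], [v_1,v_4], [v_1,v_5], [v_1,v_6], [v_3,v_5], [v_4,v_5]
  2-simplices (2): [v_1,v_3,v_5], [v_1,v_4,v_5]

giving chain groups C_0 ≅ Z^7, C_1 ≅ Z^9, C_2 ≅ Z^2.

The boundary map ∂_1: C_1 → C_0 maps an edge to its endpoints' difference, ∂[p,q] = q − p. For instance
  ∂[v_1,v_4] = [v_4] − [v_1].
As a 7×9 matrix over Z this has rank 5, with invariant factors (1,1,1,1,1).

∂_2: C_2 → C_1 maps a triangle to the signed sum of its edges. For instance
  ∂[v_1,v_3,v_5] = [v_3,v_5] − [v_1,v_5] + [v_1,v_3],
  ∂[v_1,v_4,v_5] = [v_4,v_5] − [v_1,v_5] + [v_1,v_4].
This gives a 9×2 integer matrix of rank 2; reducing to Smith normal form yields diagonal entries (1,1).

Now H_k = ker ∂_k / im ∂_{k+1}, so:

  H_0: rank C_0 − rank ∂_1 = 7 − 5 = 2, and the invariant factors of ∂_1 are all 1, so H_0 = Z^2.
  H_1: rank ker ∂_1 − rank ∂_2 = (9 − 5) − 2 = 2, and the invariant factors of ∂_2 are all 1, so H_1 = Z^2.
  H_2: rank ker ∂_2 − rank ∂_3 = (2 − 2) − 0 = 0, and there is no ∂_3, so H_2 = 0.

As a check, the Euler characteristic is 7 − 9 + 2 = 0, which agrees with 2 − 2 + 0 = 0.

H_0 = Z^2,  H_1 = Z^2,  H_2 = 0.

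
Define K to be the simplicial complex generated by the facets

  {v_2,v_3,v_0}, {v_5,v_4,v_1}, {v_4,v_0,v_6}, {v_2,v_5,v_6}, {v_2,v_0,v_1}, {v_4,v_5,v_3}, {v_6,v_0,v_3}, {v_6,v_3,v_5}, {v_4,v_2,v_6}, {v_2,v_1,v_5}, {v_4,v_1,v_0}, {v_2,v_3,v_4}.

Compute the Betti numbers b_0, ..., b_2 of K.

Order the vertices as v_0 < v_1 < v_2 < v_3 < v_4 < v_5 < v_6. Listing each simplex with vertices in this order, K has dimension 2 with simplices:

  0-simplices (7): [v_0], [v_1], [v_2], [v_3], [v_4], [v_5], [v_6]
  1-simplices (18): (18 of them)
  2-simplices (12): (12 of them)

so the chain groups are C_0 ≅ Z^7, C_1 ≅ Z^18, C_2 ≅ Z^12.

Boundary ∂_1: C_1 → C_0 is given by ∂[p,q] = [q] − [p]. For instance
  ∂[v_2,v_4] = [v_4] − [v_2].
This gives a 7×18 integer matrix of rank 6; reducing to Smith normal form yields diagonal entries (1,1,1,1,1,1).

∂_2: C_2 → C_1 sends each 2-simplex [p,q,r] to [q,r] − [p,r] + [p,q]. For instance
  ∂[v_2,v_3,v_4] = [v_3,v_4] − [v_2,v_4] + [v_2,v_3],
  ∂[v_3,v_4,v_5] = [v_4,v_5] − [v_3,v_5] + [v_3,v_4].
The 18×12 boundary matrix has rank 12 and Smith normal form diag(1,1,1,1,1,1,1,1,1,1,1,2).

Reading off H_k = ker ∂_k / im ∂_{k+1}:

  H_0: rank C_0 − rank ∂_1 = 7 − 6 = 1, and the invariant factors of ∂_1 are all 1, so H_0 ≅ Z.
  H_1: rank ker ∂_1 − rank ∂_2 = (18 − 6) − 12 = 0, and ∂_2 has invariant factor 2 > 1, so H_1 ≅ Z_2.
  H_2: rank ker ∂_2 − rank ∂_3 = (12 − 12) − 0 = 0, and there is no ∂_3, so H_2 ≅ 0.

(K is a triangulation of the real projective plane RP^2.)

Hence the Betti numbers are b_0 = 1, b_1 = 0, b_2 = 0.

b_0 = 1, b_1 = 0, b_2 = 0.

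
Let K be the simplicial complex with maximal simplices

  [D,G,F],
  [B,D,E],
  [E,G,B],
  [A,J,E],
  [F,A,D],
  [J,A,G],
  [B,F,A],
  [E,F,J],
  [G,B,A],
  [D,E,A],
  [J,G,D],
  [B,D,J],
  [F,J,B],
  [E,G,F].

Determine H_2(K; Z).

Order the vertices as A < B < D < E < F < G < J. Listing each simplex with vertices in this order, K has dimension 2 with simplices:

  0-simplices (7): A, B, D, E, F, G, J
  1-simplices (21): AB, AD, AE, AF, AG, AJ, BD, BE, BF, BG, BJ, DE, DF, DG, DJ, EF, EG, EJ, FG, FJ, GJ
  2-simplices (14): ABF, ABG, ADE, ADF, AEJ, AGJ, BDE, BDJ, BEG, BFJ, DFG, DGJ, EFG, EFJ

so the chain groups are C_0 ≅ Z^7, C_1 ≅ Z^21, C_2 ≅ Z^14.

∂_1: C_1 → C_0 sends each edge [p,q] (with p < q) to q − p. For instance
  ∂BF = F − B.
The 7×21 boundary matrix has rank 6 and Smith normal form diag(1,1,1,1,1,1).

The boundary map ∂_2: C_2 → C_1 sends each 2-simplex [p,q,r] to [q,r] − [p,r] + [p,q]. For instance
  ∂EFG = FG − EG + EF,
  ∂EFJ = FJ − EJ + EF.
As a 21×14 matrix over Z this has rank 13, with invariant factors (1,1,1,1,1,1,1,1,1,1,1,1,1).

Now H_k = ker ∂_k / im ∂_{k+1}, so:

  H_2: rank ker ∂_2 − rank ∂_3 = (14 − 13) − 0 = 1, and there is no ∂_3, so H_2 = Z.

(K is a triangulation of the torus T^2.)

H_2 = Z.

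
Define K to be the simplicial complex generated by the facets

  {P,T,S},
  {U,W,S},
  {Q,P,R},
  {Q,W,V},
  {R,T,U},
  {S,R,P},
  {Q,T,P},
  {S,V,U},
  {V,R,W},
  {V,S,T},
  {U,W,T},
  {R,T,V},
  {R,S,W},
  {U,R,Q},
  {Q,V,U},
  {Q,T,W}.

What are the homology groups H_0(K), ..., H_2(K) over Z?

Fix the vertex order P < Q < R < S < T < U < V < W and write every simplex with vertices in increasing order. Then dim K = 2 and the simplices of K are:

  0-simplices (8): P, Q, R, S, T, U, V, W
  1-simplices (24): PQ, PR, PS, PT, QR, QT, QU, QV, QW, RS, RT, RU, RV, RW, ST, SU, SV, SW, TU, TV, TW, UV, UW, VW
  2-simplices (16): PQR, PQT, PRS, PST, QRU, QTW, QUV, QVW, RSW, RTU, RTV, RVW, STV, SUV, SUW, TUW

so the chain groups are C_0 ≅ Z^8, C_1 ≅ Z^24, C_2 ≅ Z^16.

∂_1: C_1 → C_0 sends each edge [p,q] (with p < q) to q − p.
The 8×24 boundary matrix has rank 7 and Smith normal form diag(1,1,1,1,1,1,1).

The boundary map ∂_2: C_2 → C_1 sends each 2-simplex [p,q,r] to [q,r] − [p,r] + [p,q]. For instance
  ∂QUV = UV − QV + QU,
  ∂RVW = VW − RW + RV.
This gives a 24×16 integer matrix of rank 15; reducing to Smith normal form yields diagonal entries (1,1,1,1,1,1,1,1,1,1,1,1,1,1,1).

From H_k ≅ ker(∂_k) / im(∂_{k+1}) we obtain:

  H_0: rank C_0 − rank ∂_1 = 8 − 7 = 1, and the invariant factors of ∂_1 are all 1, so H_0 = Z.
  H_1: rank ker ∂_1 − rank ∂_2 = (24 − 7) − 15 = 2, and the invariant factors of ∂_2 are all 1, so H_1 = Z^2.
  H_2: rank ker ∂_2 − rank ∂_3 = (16 − 15) − 0 = 1, and there is no ∂_3, so H_2 = Z.

(K is a triangulation of the torus T^2.)

H_0 = Z,  H_1 = Z^2,  H_2 = Z.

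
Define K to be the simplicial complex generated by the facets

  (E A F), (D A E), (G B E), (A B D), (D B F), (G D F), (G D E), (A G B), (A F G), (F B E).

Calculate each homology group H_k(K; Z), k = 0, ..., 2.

H_0 = Z,  H_1 = Z_2,  H_2 = 0.

Take the total order A < B < D < E < F < G on the vertex set. Then K (dimension 2) consists of the simplices:

  0-simplices (6): A, B, D, E, F, G
  1-simplices (15): AB, AD, AE, AF, AG, BD, BE, BF, BG, DE, DF, DG, EF, EG, FG
  2-simplices (10): ABD, ABG, ADE, AEF, AFG, BDF, BEF, BEG, DEG, DFG

so the chain groups are C_0 ≅ Z^6, C_1 ≅ Z^15, C_2 ≅ Z^10.

Boundary ∂_1: C_1 → C_0 sends each edge [p,q] (with p < q) to q − p. For instance
  ∂AE = E − A.
The resulting 6×15 matrix has rank 5, and its Smith normal form has invariant factors (1,1,1,1,1).

Boundary ∂_2: C_2 → C_1 sends each 2-simplex [p,q,r] to [q,r] − [p,r] + [p,q]. For instance
  ∂AFG = FG − AG + AF,
  ∂ABG = BG − AG + AB.
The resulting 15×10 matrix has rank 10, and its Smith normal form has invariant factors (1,1,1,1,1,1,1,1,1,2).

Reading off H_k = ker ∂_k / im ∂_{k+1}:

  H_0: rank C_0 − rank ∂_1 = 6 − 5 = 1, and the invariant factors of ∂_1 are all 1, so H_0 ≅ Z.
  H_1: rank ker ∂_1 − rank ∂_2 = (15 − 5) − 10 = 0, and ∂_2 has invariant factor 2 > 1, so H_1 ≅ Z_2.
  H_2: rank ker ∂_2 − rank ∂_3 = (10 − 10) − 0 = 0, and there is no ∂_3, so H_2 ≅ 0.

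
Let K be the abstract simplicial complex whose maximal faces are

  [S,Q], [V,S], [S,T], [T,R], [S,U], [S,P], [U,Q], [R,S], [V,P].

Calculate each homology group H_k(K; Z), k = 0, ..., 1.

Fix the vertex order P < Q < R < S < T < U < V and write every simplex with vertices in increasing order. Then dim K = 1 and the simplices of K are:

  0-simplices (7): P, Q, R, S, T, U, V
  1-simplices (9): PS, PV, QS, QU, RS, RT, ST, SU, SV

giving chain groups C_0 ≅ Z^7, C_1 ≅ Z^9.

∂_1: C_1 → C_0 maps an edge to its endpoints' difference, ∂[p,q] = q − p.
This gives a 7×9 integer matrix of rank 6; reducing to Smith normal form yields diagonal entries (1,1,1,1,1,1).

Computing H_k = (kernel of ∂_k) / (image of ∂_{k+1}):

  H_0: rank C_0 − rank ∂_1 = 7 − 6 = 1, and the invariant factors of ∂_1 are all 1, so H_0 ≅ Z.
  H_1: rank ker ∂_1 − rank ∂_2 = (9 − 6) − 0 = 3, and there is no ∂_2, so H_1 ≅ Z^3.

As a check, the Euler characteristic is 7 − 9 = -2, which agrees with 1 − 3 = -2.
(K is a triangulation of a wedge of 3 circles.)

H_0 ≅ Z,  H_1 ≅ Z^3.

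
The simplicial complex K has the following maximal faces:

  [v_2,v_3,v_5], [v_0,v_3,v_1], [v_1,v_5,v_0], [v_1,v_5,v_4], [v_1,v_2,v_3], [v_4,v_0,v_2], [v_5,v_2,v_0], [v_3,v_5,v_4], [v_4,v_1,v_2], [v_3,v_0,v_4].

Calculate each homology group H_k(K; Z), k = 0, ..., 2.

K has 6 vertices, 15 edges, 10 triangles.
rank ∂_0 = 0, rank ∂_1 = 5 ⇒ b_0 = 6 − 0 − 5 = 1; all invariant factors of ∂_1 are 1 so no torsion. So H_0 ≅ Z.
rank ∂_1 = 5, rank ∂_2 = 10 ⇒ b_1 = 15 − 5 − 10 = 0; ∂_2 has invariant factor(s) [2] giving torsion. So H_1 ≅ Z_2.
rank ∂_2 = 10, rank ∂_3 = 0 ⇒ b_2 = 10 − 10 − 0 = 0. So H_2 ≅ 0.

H_0 = Z,  H_1 = Z_2,  H_2 = 0.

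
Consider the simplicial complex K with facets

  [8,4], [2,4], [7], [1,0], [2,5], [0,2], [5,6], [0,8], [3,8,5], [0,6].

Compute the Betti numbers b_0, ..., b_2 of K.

b_0 = 2, b_1 = 3, b_2 = 0.

We work with the vertex ordering 0 < 1 < 2 < 3 < 4 < 5 < 6 < 7 < 8. The simplices of K, each written with vertices in increasing order, are:

  0-simplices (9): [0], [1], [2], [3], [4], [5], [6], [7], [8]
  1-simplices (11): [0,1], [0,2], [0,6], [0,8], [2,4], [2,5], [3,5], [3,8], [4,8], [5,6], [5,8]
  2-simplices (1): [3,5,8]

Hence C_0 ≅ Z^9, C_1 ≅ Z^11, C_2 ≅ Z^1.

∂_1: C_1 → C_0 maps an edge to its endpoints' difference, ∂[p,q] = q − p. For instance
  ∂[2,4] = [4] − [2].
This gives a 9×11 integer matrix of rank 7; reducing to Smith normal form yields diagonal entries (1,1,1,1,1,1,1).

The boundary map ∂_2: C_2 → C_1 sends each 2-simplex [p,q,r] to [q,r] − [p,r] + [p,q]. For instance
  ∂[3,5,8] = [5,8] − [3,8] + [3,5].
This gives a 11×1 integer matrix of rank 1; reducing to Smith normal form yields diagonal entries (1).

From H_k ≅ ker(∂_k) / im(∂_{k+1}) we obtain:

  H_0: rank C_0 − rank ∂_1 = 9 − 7 = 2, and the invariant factors of ∂_1 are all 1, so H_0 ≅ Z^2.
  H_1: rank ker ∂_1 − rank ∂_2 = (11 − 7) − 1 = 3, and the invariant factors of ∂_2 are all 1, so H_1 ≅ Z^3.
  H_2: rank ker ∂_2 − rank ∂_3 = (1 − 1) − 0 = 0, and there is no ∂_3, so H_2 ≅ 0.

Hence the Betti numbers are b_0 = 2, b_1 = 3, b_2 = 0.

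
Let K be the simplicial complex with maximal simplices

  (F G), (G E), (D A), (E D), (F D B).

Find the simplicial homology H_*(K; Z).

H_0 = Z,  H_1 = Z,  H_2 = 0.

Fix the vertex order A < B < D < E < F < G and write every simplex with vertices in increasing order. Then dim K = 2 and the simplices of K are:

  0-simplices (6): A, B, D, E, F, G
  1-simplices (7): AD, BD, BF, DE, DF, EG, FG
  2-simplices (1): BDF

Hence C_0 ≅ Z^6, C_1 ≅ Z^7, C_2 ≅ Z^1.

Boundary ∂_1: C_1 → C_0 is given by ∂[p,q] = [q] − [p]. For instance
  ∂BD = D − B.
The resulting 6×7 matrix has rank 5, and its Smith normal form has invariant factors (1,1,1,1,1).

∂_2: C_2 → C_1 maps a triangle to the signed sum of its edges. For instance
  ∂BDF = DF − BF + BD.
The 7×1 boundary matrix has rank 1 and Smith normal form diag(1).

Computing H_k = (kernel of ∂_k) / (image of ∂_{k+1}):

  H_0: rank C_0 − rank ∂_1 = 6 − 5 = 1, and the invariant factors of ∂_1 are all 1, so H_0 = Z.
  H_1: rank ker ∂_1 − rank ∂_2 = (7 − 5) − 1 = 1, and the invariant factors of ∂_2 are all 1, so H_1 = Z.
  H_2: rank ker ∂_2 − rank ∂_3 = (1 − 1) − 0 = 0, and there is no ∂_3, so H_2 = 0.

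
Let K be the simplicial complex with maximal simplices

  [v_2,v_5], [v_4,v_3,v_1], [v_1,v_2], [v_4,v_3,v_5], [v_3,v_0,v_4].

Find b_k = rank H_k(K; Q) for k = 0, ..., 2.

Fix the vertex order v_0 < v_1 < v_2 < v_3 < v_4 < v_5 and write every simplex with vertices in increasing order. Then dim K = 2 and the simplices of K are:

  0-simplices (6): [v_0], [v_1], [v_2], [v_3], [v_4], [v_5]
  1-simplices (9): [v_0,v_3], [v_0,v_4], [v_1,v_2], [v_1,v_3], [v_1,v_4], [v_2,v_5], [v_3,v_4], [v_3,v_5], [v_4,v_5]
  2-simplices (3): [v_0,v_3,v_4], [v_1,v_3,v_4], [v_3,v_4,v_5]

so the chain groups are C_0 ≅ Z^6, C_1 ≅ Z^9, C_2 ≅ Z^3.

The boundary map ∂_1: C_1 → C_0 maps an edge to its endpoints' difference, ∂[p,q] = q − p. For instance
  ∂[v_1,v_3] = [v_3] − [v_1].
As a 6×9 matrix over Z this has rank 5, with invariant factors (1,1,1,1,1).

Boundary ∂_2: C_2 → C_1 sends each 2-simplex [p,q,r] to [q,r] − [p,r] + [p,q]. For instance
  ∂[v_0,v_3,v_4] = [v_3,v_4] − [v_0,v_4] + [v_0,v_3],
  ∂[v_1,v_3,v_4] = [v_3,v_4] − [v_1,v_4] + [v_1,v_3].
The resulting 9×3 matrix has rank 3, and its Smith normal form has invariant factors (1,1,1).

Now H_k = ker ∂_k / im ∂_{k+1}, so:

  H_0: rank C_0 − rank ∂_1 = 6 − 5 = 1, and the invariant factors of ∂_1 are all 1, so H_0 = Z.
  H_1: rank ker ∂_1 − rank ∂_2 = (9 − 5) − 3 = 1, and the invariant factors of ∂_2 are all 1, so H_1 = Z.
  H_2: rank ker ∂_2 − rank ∂_3 = (3 − 3) − 0 = 0, and there is no ∂_3, so H_2 = 0.

As a check, the Euler characteristic is 6 − 9 + 3 = 0, which agrees with 1 − 1 + 0 = 0.

Hence the Betti numbers are b_0 = 1, b_1 = 1, b_2 = 0.

b_0 = 1, b_1 = 1, b_2 = 0.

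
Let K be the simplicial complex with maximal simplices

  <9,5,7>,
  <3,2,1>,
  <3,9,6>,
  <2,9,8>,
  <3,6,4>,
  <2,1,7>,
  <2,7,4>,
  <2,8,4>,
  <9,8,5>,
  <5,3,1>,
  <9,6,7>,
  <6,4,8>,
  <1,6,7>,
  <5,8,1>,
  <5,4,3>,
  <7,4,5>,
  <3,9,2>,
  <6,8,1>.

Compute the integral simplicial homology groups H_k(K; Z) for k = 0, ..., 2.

We work with the vertex ordering 1 < 2 < 3 < 4 < 5 < 6 < 7 < 8 < 9. The simplices of K, each written with vertices in increasing order, are:

  0-simplices (9): [1], [2], [3], [4], [5], [6], [7], [8], [9]
  1-simplices (27): (27 of them)
  2-simplices (18): [1,2,3], [1,2,7], [1,3,5], [1,5,8], [1,6,7], [1,6,8], [2,3,9], [2,4,7], [2,4,8], [2,8,9], [3,4,5], [3,4,6], [3,6,9], [4,5,7], [4,6,8], [5,7,9], [5,8,9], [6,7,9]

so the chain groups are C_0 ≅ Z^9, C_1 ≅ Z^27, C_2 ≅ Z^18.

∂_1: C_1 → C_0 sends each edge [p,q] (with p < q) to q − p. For instance
  ∂[2,4] = [4] − [2].
This gives a 9×27 integer matrix of rank 8; reducing to Smith normal form yields diagonal entries (1,1,1,1,1,1,1,1).

∂_2: C_2 → C_1 sends each 2-simplex [p,q,r] to [q,r] − [p,r] + [p,q]. For instance
  ∂[1,2,7] = [2,7] − [1,7] + [1,2],
  ∂[2,4,7] = [4,7] − [2,7] + [2,4].
This gives a 27×18 integer matrix of rank 17; reducing to Smith normal form yields diagonal entries (1,1,1,1,1,1,1,1,1,1,1,1,1,1,1,1,1).

Reading off H_k = ker ∂_k / im ∂_{k+1}:

  H_0: rank C_0 − rank ∂_1 = 9 − 8 = 1, and the invariant factors of ∂_1 are all 1, so H_0 = Z.
  H_1: rank ker ∂_1 − rank ∂_2 = (27 − 8) − 17 = 2, and the invariant factors of ∂_2 are all 1, so H_1 = Z^2.
  H_2: rank ker ∂_2 − rank ∂_3 = (18 − 17) − 0 = 1, and there is no ∂_3, so H_2 = Z.

(K is a triangulation of the torus T^2.)

H_0 = Z,  H_1 = Z^2,  H_2 = Z.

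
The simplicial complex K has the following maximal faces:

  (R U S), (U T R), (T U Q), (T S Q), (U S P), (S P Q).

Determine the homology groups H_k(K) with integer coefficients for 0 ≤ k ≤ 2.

Take the total order P < Q < R < S < T < U on the vertex set. Then K (dimension 2) consists of the simplices:

  0-simplices (6): P, Q, R, S, T, U
  1-simplices (12): PQ, PS, PU, QS, QT, QU, RS, RT, RU, ST, SU, TU
  2-simplices (6): PQS, PSU, QST, QTU, RSU, RTU

so the chain groups are C_0 ≅ Z^6, C_1 ≅ Z^12, C_2 ≅ Z^6.

Boundary ∂_1: C_1 → C_0 sends each edge [p,q] (with p < q) to q − p.
The 6×12 boundary matrix has rank 5 and Smith normal form diag(1,1,1,1,1).

Boundary ∂_2: C_2 → C_1 sends each 2-simplex [p,q,r] to [q,r] − [p,r] + [p,q]. For instance
  ∂QST = ST − QT + QS,
  ∂PQS = QS − PS + PQ.
The resulting 12×6 matrix has rank 6, and its Smith normal form has invariant factors (1,1,1,1,1,1).

From H_k ≅ ker(∂_k) / im(∂_{k+1}) we obtain:

  H_0: rank C_0 − rank ∂_1 = 6 − 5 = 1, and the invariant factors of ∂_1 are all 1, so H_0 ≅ Z.
  H_1: rank ker ∂_1 − rank ∂_2 = (12 − 5) − 6 = 1, and the invariant factors of ∂_2 are all 1, so H_1 ≅ Z.
  H_2: rank ker ∂_2 − rank ∂_3 = (6 − 6) − 0 = 0, and there is no ∂_3, so H_2 ≅ 0.

H_0 = Z,  H_1 = Z,  H_2 = 0.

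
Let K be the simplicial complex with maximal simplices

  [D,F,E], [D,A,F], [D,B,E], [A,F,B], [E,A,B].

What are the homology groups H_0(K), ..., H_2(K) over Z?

H_0 ≅ Z,  H_1 ≅ Z,  H_2 = 0.

Fix the vertex order A < B < D < E < F and write every simplex with vertices in increasing order. Then dim K = 2 and the simplices of K are:

  0-simplices (5): A, B, D, E, F
  1-simplices (10): AB, AD, AE, AF, BD, BE, BF, DE, DF, EF
  2-simplices (5): ABE, ABF, ADF, BDE, DEF

giving chain groups C_0 ≅ Z^5, C_1 ≅ Z^10, C_2 ≅ Z^5.

The boundary map ∂_1: C_1 → C_0 maps an edge to its endpoints' difference, ∂[p,q] = q − p. For instance
  ∂BF = F − B.
This gives a 5×10 integer matrix of rank 4; reducing to Smith normal form yields diagonal entries (1,1,1,1).

The boundary map ∂_2: C_2 → C_1 acts by ∂[p,q,r] = [q,r] − [p,r] + [p,q]. For instance
  ∂ABE = BE − AE + AB,
  ∂BDE = DE − BE + BD.
The resulting 10×5 matrix has rank 5, and its Smith normal form has invariant factors (1,1,1,1,1).

Computing H_k = (kernel of ∂_k) / (image of ∂_{k+1}):

  H_0: rank C_0 − rank ∂_1 = 5 − 4 = 1, and the invariant factors of ∂_1 are all 1, so H_0 ≅ Z.
  H_1: rank ker ∂_1 − rank ∂_2 = (10 − 4) − 5 = 1, and the invariant factors of ∂_2 are all 1, so H_1 ≅ Z.
  H_2: rank ker ∂_2 − rank ∂_3 = (5 − 5) − 0 = 0, and there is no ∂_3, so H_2 ≅ 0.

(K is a triangulation of the Möbius band.)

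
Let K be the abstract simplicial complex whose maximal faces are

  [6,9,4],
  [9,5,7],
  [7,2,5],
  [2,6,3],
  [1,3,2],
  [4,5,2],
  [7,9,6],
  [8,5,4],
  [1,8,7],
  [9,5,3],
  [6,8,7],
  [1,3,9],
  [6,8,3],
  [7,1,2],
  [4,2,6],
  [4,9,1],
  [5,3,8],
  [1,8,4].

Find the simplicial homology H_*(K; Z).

K has 9 vertices, 27 edges, 18 triangles.
rank ∂_0 = 0, rank ∂_1 = 8 ⇒ b_0 = 9 − 0 − 8 = 1; all invariant factors of ∂_1 are 1 so no torsion. So H_0 ≅ Z.
rank ∂_1 = 8, rank ∂_2 = 17 ⇒ b_1 = 27 − 8 − 17 = 2; all invariant factors of ∂_2 are 1 so no torsion. So H_1 ≅ Z^2.
rank ∂_2 = 17, rank ∂_3 = 0 ⇒ b_2 = 18 − 17 − 0 = 1. So H_2 ≅ Z.

H_0 = Z,  H_1 = Z^2,  H_2 = Z.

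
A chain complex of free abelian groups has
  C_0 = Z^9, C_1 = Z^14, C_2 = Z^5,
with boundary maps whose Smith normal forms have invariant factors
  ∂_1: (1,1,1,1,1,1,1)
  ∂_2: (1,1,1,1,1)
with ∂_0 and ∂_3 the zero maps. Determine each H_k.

H_0 = Z^2,  H_1 = Z^2,  H_2 = 0.

H_0: b_0 = 9 − 0 − 7 = 2; torsion from ∂_1 factors > 1: none. So H_0 = Z^2.
H_1: b_1 = 14 − 7 − 5 = 2; torsion from ∂_2 factors > 1: none. So H_1 = Z^2.
H_2: b_2 = 5 − 5 − 0 = 0; torsion from ∂_3 factors > 1: none. So H_2 = 0.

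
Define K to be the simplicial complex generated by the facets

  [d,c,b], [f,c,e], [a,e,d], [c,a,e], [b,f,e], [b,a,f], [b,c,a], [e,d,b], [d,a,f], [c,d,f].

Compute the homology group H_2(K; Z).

H_2 ≅ 0.

K has 6 vertices, 15 edges, 10 triangles.
rank ∂_2 = 10, rank ∂_3 = 0 ⇒ b_2 = 10 − 10 − 0 = 0. So H_2 ≅ 0.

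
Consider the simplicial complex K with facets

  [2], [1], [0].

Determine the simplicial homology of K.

We work with the vertex ordering 0 < 1 < 2. The simplices of K, each written with vertices in increasing order, are:

  0-simplices (3): [0], [1], [2]

so the chain groups are C_0 ≅ Z^3.

Reading off H_k = ker ∂_k / im ∂_{k+1}:

  H_0: rank C_0 − rank ∂_1 = 3 − 0 = 3, and there is no ∂_1, so H_0 = Z^3.

(K is a triangulation of a set of 3 points.)

H_0 = Z^3.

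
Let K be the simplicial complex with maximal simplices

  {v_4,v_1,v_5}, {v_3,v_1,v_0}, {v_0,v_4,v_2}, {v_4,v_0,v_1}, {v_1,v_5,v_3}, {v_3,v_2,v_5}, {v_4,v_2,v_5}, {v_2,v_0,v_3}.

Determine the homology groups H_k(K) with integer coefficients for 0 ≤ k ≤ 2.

Order the vertices as v_0 < v_1 < v_2 < v_3 < v_4 < v_5. Listing each simplex with vertices in this order, K has dimension 2 with simplices:

  0-simplices (6): [v_0], [v_1], [v_2], [v_3], [v_4], [v_5]
  1-simplices (12): [v_0,v_1], [v_0,v_2], [v_0,v_3], [v_0,v_4], [v_1,v_3], [v_1,v_4], [v_1,v_5], [v_2,v_3], [v_2,v_4], [v_2,v_5], [v_3,v_5], [v_4,v_5]
  2-simplices (8): [v_0,v_1,v_3], [v_0,v_1,v_4], [v_0,v_2,v_3], [v_0,v_2,v_4], [v_1,v_3,v_5], [v_1,v_4,v_5], [v_2,v_3,v_5], [v_2,v_4,v_5]

giving chain groups C_0 ≅ Z^6, C_1 ≅ Z^12, C_2 ≅ Z^8.

∂_1: C_1 → C_0 sends each edge [p,q] (with p < q) to q − p. For instance
  ∂[v_2,v_5] = [v_5] − [v_2].
The resulting 6×12 matrix has rank 5, and its Smith normal form has invariant factors (1,1,1,1,1).

Boundary ∂_2: C_2 → C_1 acts by ∂[p,q,r] = [q,r] − [p,r] + [p,q]. For instance
  ∂[v_2,v_3,v_5] = [v_3,v_5] − [v_2,v_5] + [v_2,v_3],
  ∂[v_1,v_3,v_5] = [v_3,v_5] − [v_1,v_5] + [v_1,v_3].
As a 12×8 matrix over Z this has rank 7, with invariant factors (1,1,1,1,1,1,1).

Reading off H_k = ker ∂_k / im ∂_{k+1}:

  H_0: rank C_0 − rank ∂_1 = 6 − 5 = 1, and the invariant factors of ∂_1 are all 1, so H_0 ≅ Z.
  H_1: rank ker ∂_1 − rank ∂_2 = (12 − 5) − 7 = 0, and the invariant factors of ∂_2 are all 1, so H_1 ≅ 0.
  H_2: rank ker ∂_2 − rank ∂_3 = (8 − 7) − 0 = 1, and there is no ∂_3, so H_2 ≅ Z.

(K is a triangulation of the 2-sphere S^2.)

H_0 ≅ Z,  H_1 = 0,  H_2 ≅ Z.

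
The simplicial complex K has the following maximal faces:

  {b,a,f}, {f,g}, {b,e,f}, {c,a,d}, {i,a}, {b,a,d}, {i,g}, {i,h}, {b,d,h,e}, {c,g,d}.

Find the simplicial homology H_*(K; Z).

We work with the vertex ordering a < b < c < d < e < f < g < h < i. The simplices of K, each written with vertices in increasing order, are:

  0-simplices (9): a, b, c, d, e, f, g, h, i
  1-simplices (19): ab, ac, ad, af, ai, bd, be, bf, bh, cd, cg, de, dg, dh, ef, eh, fg, gi, hi
  2-simplices (9): abd, abf, acd, bde, bdh, bef, beh, cdg, deh
  3-simplices (1): bdeh

Hence C_0 ≅ Z^9, C_1 ≅ Z^19, C_2 ≅ Z^9, C_3 ≅ Z^1.

The boundary map ∂_1: C_1 → C_0 is given by ∂[p,q] = [q] − [p].
This gives a 9×19 integer matrix of rank 8; reducing to Smith normal form yields diagonal entries (1,1,1,1,1,1,1,1).

Boundary ∂_2: C_2 → C_1 maps a triangle to the signed sum of its edges. For instance
  ∂bdh = dh − bh + bd,
  ∂beh = eh − bh + be.
The resulting 19×9 matrix has rank 8, and its Smith normal form has invariant factors (1,1,1,1,1,1,1,1).

The boundary map ∂_3: C_3 → C_2 sends each 3-simplex σ to the alternating sum Σ_i (−1)^i (σ with its i-th vertex removed). For instance
  ∂bdeh = deh − beh + bdh − bde.
This gives a 9×1 integer matrix of rank 1; reducing to Smith normal form yields diagonal entries (1).

Now H_k = ker ∂_k / im ∂_{k+1}, so:

  H_0: rank C_0 − rank ∂_1 = 9 − 8 = 1, and the invariant factors of ∂_1 are all 1, so H_0 ≅ Z.
  H_1: rank ker ∂_1 − rank ∂_2 = (19 − 8) − 8 = 3, and the invariant factors of ∂_2 are all 1, so H_1 ≅ Z^3.
  H_2: rank ker ∂_2 − rank ∂_3 = (9 − 8) − 1 = 0, and the invariant factors of ∂_3 are all 1, so H_2 ≅ 0.
  H_3: rank ker ∂_3 − rank ∂_4 = (1 − 1) − 0 = 0, and there is no ∂_4, so H_3 ≅ 0.

H_0 ≅ Z,  H_1 ≅ Z^3,  H_2 = 0,  H_3 = 0.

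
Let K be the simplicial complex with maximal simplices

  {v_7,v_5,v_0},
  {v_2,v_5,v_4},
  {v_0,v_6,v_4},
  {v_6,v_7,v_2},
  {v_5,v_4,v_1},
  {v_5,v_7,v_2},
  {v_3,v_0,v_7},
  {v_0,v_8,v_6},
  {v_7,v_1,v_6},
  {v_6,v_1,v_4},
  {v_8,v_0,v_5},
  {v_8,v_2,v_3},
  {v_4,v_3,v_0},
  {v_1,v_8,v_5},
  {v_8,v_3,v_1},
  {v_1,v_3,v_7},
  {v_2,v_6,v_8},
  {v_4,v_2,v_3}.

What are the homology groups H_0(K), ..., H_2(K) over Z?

H_0 = Z,  H_1 = Z^2,  H_2 = Z.

K has 9 vertices, 27 edges, 18 triangles.
rank ∂_0 = 0, rank ∂_1 = 8 ⇒ b_0 = 9 − 0 − 8 = 1; all invariant factors of ∂_1 are 1 so no torsion. So H_0 ≅ Z.
rank ∂_1 = 8, rank ∂_2 = 17 ⇒ b_1 = 27 − 8 − 17 = 2; all invariant factors of ∂_2 are 1 so no torsion. So H_1 ≅ Z^2.
rank ∂_2 = 17, rank ∂_3 = 0 ⇒ b_2 = 18 − 17 − 0 = 1. So H_2 ≅ Z.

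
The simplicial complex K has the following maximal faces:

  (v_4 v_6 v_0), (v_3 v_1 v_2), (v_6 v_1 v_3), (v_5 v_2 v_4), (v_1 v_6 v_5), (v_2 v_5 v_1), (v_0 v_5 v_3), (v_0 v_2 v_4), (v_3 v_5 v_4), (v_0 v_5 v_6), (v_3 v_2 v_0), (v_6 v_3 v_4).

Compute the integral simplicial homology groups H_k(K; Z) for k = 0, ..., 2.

Take the total order v_0 < v_1 < v_2 < v_3 < v_4 < v_5 < v_6 on the vertex set. Then K (dimension 2) consists of the simplices:

  0-simplices (7): [v_0], [v_1], [v_2], [v_3], [v_4], [v_5], [v_6]
  1-simplices (18): (18 of them)
  2-simplices (12): (12 of them)

Hence C_0 ≅ Z^7, C_1 ≅ Z^18, C_2 ≅ Z^12.

The boundary map ∂_1: C_1 → C_0 maps an edge to its endpoints' difference, ∂[p,q] = q − p. For instance
  ∂[v_1,v_3] = [v_3] − [v_1].
As a 7×18 matrix over Z this has rank 6, with invariant factors (1,1,1,1,1,1).

Boundary ∂_2: C_2 → C_1 maps a triangle to the signed sum of its edges. For instance
  ∂[v_3,v_4,v_5] = [v_4,v_5] − [v_3,v_5] + [v_3,v_4],
  ∂[v_0,v_5,v_6] = [v_5,v_6] − [v_0,v_6] + [v_0,v_5].
The resulting 18×12 matrix has rank 12, and its Smith normal form has invariant factors (1,1,1,1,1,1,1,1,1,1,1,2).

From H_k ≅ ker(∂_k) / im(∂_{k+1}) we obtain:

  H_0: rank C_0 − rank ∂_1 = 7 − 6 = 1, and the invariant factors of ∂_1 are all 1, so H_0 = Z.
  H_1: rank ker ∂_1 − rank ∂_2 = (18 − 6) − 12 = 0, and ∂_2 has invariant factor 2 > 1, so H_1 = Z/2.
  H_2: rank ker ∂_2 − rank ∂_3 = (12 − 12) − 0 = 0, and there is no ∂_3, so H_2 = 0.

(K is a triangulation of the real projective plane RP^2.)

H_0 ≅ Z,  H_1 ≅ Z/2,  H_2 = 0.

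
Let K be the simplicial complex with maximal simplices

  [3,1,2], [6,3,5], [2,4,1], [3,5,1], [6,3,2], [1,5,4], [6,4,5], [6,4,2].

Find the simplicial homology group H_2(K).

We work with the vertex ordering 1 < 2 < 3 < 4 < 5 < 6. The simplices of K, each written with vertices in increasing order, are:

  0-simplices (6): [1], [2], [3], [4], [5], [6]
  1-simplices (12): [1,2], [1,3], [1,4], [1,5], [2,3], [2,4], [2,6], [3,5], [3,6], [4,5], [4,6], [5,6]
  2-simplices (8): [1,2,3], [1,2,4], [1,3,5], [1,4,5], [2,3,6], [2,4,6], [3,5,6], [4,5,6]

Hence C_0 ≅ Z^6, C_1 ≅ Z^12, C_2 ≅ Z^8.

Boundary ∂_1: C_1 → C_0 sends each edge [p,q] (with p < q) to q − p.
This gives a 6×12 integer matrix of rank 5; reducing to Smith normal form yields diagonal entries (1,1,1,1,1).

∂_2: C_2 → C_1 acts by ∂[p,q,r] = [q,r] − [p,r] + [p,q]. For instance
  ∂[1,2,4] = [2,4] − [1,4] + [1,2],
  ∂[1,2,3] = [2,3] − [1,3] + [1,2].
As a 12×8 matrix over Z this has rank 7, with invariant factors (1,1,1,1,1,1,1).

Now H_k = ker ∂_k / im ∂_{k+1}, so:

  H_2: rank ker ∂_2 − rank ∂_3 = (8 − 7) − 0 = 1, and there is no ∂_3, so H_2 ≅ Z.

(K is a triangulation of the 2-sphere S^2.)

H_2 ≅ Z.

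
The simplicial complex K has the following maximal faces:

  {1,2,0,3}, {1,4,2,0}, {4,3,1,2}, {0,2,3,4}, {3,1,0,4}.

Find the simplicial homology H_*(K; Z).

Take the total order 0 < 1 < 2 < 3 < 4 on the vertex set. Then K (dimension 3) consists of the simplices:

  0-simplices (5): [0], [1], [2], [3], [4]
  1-simplices (10): [0,1], [0,2], [0,3], [0,4], [1,2], [1,3], [1,4], [2,3], [2,4], [3,4]
  2-simplices (10): [0,1,2], [0,1,3], [0,1,4], [0,2,3], [0,2,4], [0,3,4], [1,2,3], [1,2,4], [1,3,4], [2,3,4]
  3-simplices (5): [0,1,2,3], [0,1,2,4], [0,1,3,4], [0,2,3,4], [1,2,3,4]

so the chain groups are C_0 ≅ Z^5, C_1 ≅ Z^10, C_2 ≅ Z^10, C_3 ≅ Z^5.

The boundary map ∂_1: C_1 → C_0 is given by ∂[p,q] = [q] − [p].
The resulting 5×10 matrix has rank 4, and its Smith normal form has invariant factors (1,1,1,1).

Boundary ∂_2: C_2 → C_1 acts by ∂[p,q,r] = [q,r] − [p,r] + [p,q]. For instance
  ∂[1,2,4] = [2,4] − [1,4] + [1,2],
  ∂[0,1,3] = [1,3] − [0,3] + [0,1].
The resulting 10×10 matrix has rank 6, and its Smith normal form has invariant factors (1,1,1,1,1,1).

Boundary ∂_3: C_3 → C_2 sends each 3-simplex σ to the alternating sum Σ_i (−1)^i (σ with its i-th vertex removed). For instance
  ∂[0,1,3,4] = [1,3,4] − [0,3,4] + [0,1,4] − [0,1,3],
  ∂[0,2,3,4] = [2,3,4] − [0,3,4] + [0,2,4] − [0,2,3].
The 10×5 boundary matrix has rank 4 and Smith normal form diag(1,1,1,1).

From H_k ≅ ker(∂_k) / im(∂_{k+1}) we obtain:

  H_0: rank C_0 − rank ∂_1 = 5 − 4 = 1, and the invariant factors of ∂_1 are all 1, so H_0 = Z.
  H_1: rank ker ∂_1 − rank ∂_2 = (10 − 4) − 6 = 0, and the invariant factors of ∂_2 are all 1, so H_1 = 0.
  H_2: rank ker ∂_2 − rank ∂_3 = (10 − 6) − 4 = 0, and the invariant factors of ∂_3 are all 1, so H_2 = 0.
  H_3: rank ker ∂_3 − rank ∂_4 = (5 − 4) − 0 = 1, and there is no ∂_4, so H_3 = Z.

As a check, the Euler characteristic is 5 − 10 + 10 − 5 = 0, which agrees with 1 − 0 + 0 − 1 = 0.

H_0 ≅ Z,  H_1 = 0,  H_2 = 0,  H_3 ≅ Z.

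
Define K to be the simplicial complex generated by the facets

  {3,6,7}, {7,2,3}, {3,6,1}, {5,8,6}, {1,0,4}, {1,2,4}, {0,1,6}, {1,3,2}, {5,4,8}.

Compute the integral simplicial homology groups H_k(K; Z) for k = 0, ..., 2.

H_0 = Z,  H_1 = Z,  H_2 = 0.

Fix the vertex order 0 < 1 < 2 < 3 < 4 < 5 < 6 < 7 < 8 and write every simplex with vertices in increasing order. Then dim K = 2 and the simplices of K are:

  0-simplices (9): [0], [1], [2], [3], [4], [5], [6], [7], [8]
  1-simplices (18): [0,1], [0,4], [0,6], [1,2], [1,3], [1,4], [1,6], [2,3], [2,4], [2,7], [3,6], [3,7], [4,5], [4,8], [5,6], [5,8], [6,7], [6,8]
  2-simplices (9): [0,1,4], [0,1,6], [1,2,3], [1,2,4], [1,3,6], [2,3,7], [3,6,7], [4,5,8], [5,6,8]

giving chain groups C_0 ≅ Z^9, C_1 ≅ Z^18, C_2 ≅ Z^9.

The boundary map ∂_1: C_1 → C_0 is given by ∂[p,q] = [q] − [p]. For instance
  ∂[5,6] = [6] − [5].
The 9×18 boundary matrix has rank 8 and Smith normal form diag(1,1,1,1,1,1,1,1).

Boundary ∂_2: C_2 → C_1 acts by ∂[p,q,r] = [q,r] − [p,r] + [p,q]. For instance
  ∂[5,6,8] = [6,8] − [5,8] + [5,6],
  ∂[4,5,8] = [5,8] − [4,8] + [4,5].
This gives a 18×9 integer matrix of rank 9; reducing to Smith normal form yields diagonal entries (1,1,1,1,1,1,1,1,1).

Computing H_k = (kernel of ∂_k) / (image of ∂_{k+1}):

  H_0: rank C_0 − rank ∂_1 = 9 − 8 = 1, and the invariant factors of ∂_1 are all 1, so H_0 = Z.
  H_1: rank ker ∂_1 − rank ∂_2 = (18 − 8) − 9 = 1, and the invariant factors of ∂_2 are all 1, so H_1 = Z.
  H_2: rank ker ∂_2 − rank ∂_3 = (9 − 9) − 0 = 0, and there is no ∂_3, so H_2 = 0.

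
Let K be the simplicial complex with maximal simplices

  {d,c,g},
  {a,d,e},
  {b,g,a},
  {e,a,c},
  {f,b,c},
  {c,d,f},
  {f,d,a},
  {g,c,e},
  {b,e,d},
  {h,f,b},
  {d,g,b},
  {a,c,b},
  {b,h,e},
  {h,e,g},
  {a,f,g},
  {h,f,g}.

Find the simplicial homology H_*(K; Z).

H_0 ≅ Z,  H_1 ≅ Z^2,  H_2 ≅ Z.

Fix the vertex order a < b < c < d < e < f < g < h and write every simplex with vertices in increasing order. Then dim K = 2 and the simplices of K are:

  0-simplices (8): a, b, c, d, e, f, g, h
  1-simplices (24): ab, ac, ad, ae, af, ag, bc, bd, be, bf, bg, bh, cd, ce, cf, cg, de, df, dg, eg, eh, fg, fh, gh
  2-simplices (16): abc, abg, ace, ade, adf, afg, bcf, bde, bdg, beh, bfh, cdf, cdg, ceg, egh, fgh

giving chain groups C_0 ≅ Z^8, C_1 ≅ Z^24, C_2 ≅ Z^16.

∂_1: C_1 → C_0 is given by ∂[p,q] = [q] − [p]. For instance
  ∂af = f − a.
The 8×24 boundary matrix has rank 7 and Smith normal form diag(1,1,1,1,1,1,1).

The boundary map ∂_2: C_2 → C_1 sends each 2-simplex [p,q,r] to [q,r] − [p,r] + [p,q]. For instance
  ∂fgh = gh − fh + fg,
  ∂bfh = fh − bh + bf.
This gives a 24×16 integer matrix of rank 15; reducing to Smith normal form yields diagonal entries (1,1,1,1,1,1,1,1,1,1,1,1,1,1,1).

From H_k ≅ ker(∂_k) / im(∂_{k+1}) we obtain:

  H_0: rank C_0 − rank ∂_1 = 8 − 7 = 1, and the invariant factors of ∂_1 are all 1, so H_0 ≅ Z.
  H_1: rank ker ∂_1 − rank ∂_2 = (24 − 7) − 15 = 2, and the invariant factors of ∂_2 are all 1, so H_1 ≅ Z^2.
  H_2: rank ker ∂_2 − rank ∂_3 = (16 − 15) − 0 = 1, and there is no ∂_3, so H_2 ≅ Z.

As a check, the Euler characteristic is 8 − 24 + 16 = 0, which agrees with 1 − 2 + 1 = 0.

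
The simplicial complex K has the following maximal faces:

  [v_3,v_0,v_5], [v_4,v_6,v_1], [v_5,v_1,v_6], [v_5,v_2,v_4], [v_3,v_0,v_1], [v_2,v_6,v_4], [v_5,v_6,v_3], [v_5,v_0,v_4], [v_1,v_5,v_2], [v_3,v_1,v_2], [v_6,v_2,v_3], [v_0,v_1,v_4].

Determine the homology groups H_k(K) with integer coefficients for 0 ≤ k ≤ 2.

Take the total order v_0 < v_1 < v_2 < v_3 < v_4 < v_5 < v_6 on the vertex set. Then K (dimension 2) consists of the simplices:

  0-simplices (7): [v_0], [v_1], [v_2], [v_3], [v_4], [v_5], [v_6]
  1-simplices (18): (18 of them)
  2-simplices (12): (12 of them)

giving chain groups C_0 ≅ Z^7, C_1 ≅ Z^18, C_2 ≅ Z^12.

Boundary ∂_1: C_1 → C_0 maps an edge to its endpoints' difference, ∂[p,q] = q − p. For instance
  ∂[v_2,v_5] = [v_5] − [v_2].
The resulting 7×18 matrix has rank 6, and its Smith normal form has invariant factors (1,1,1,1,1,1).

The boundary map ∂_2: C_2 → C_1 acts by ∂[p,q,r] = [q,r] − [p,r] + [p,q]. For instance
  ∂[v_2,v_4,v_5] = [v_4,v_5] − [v_2,v_5] + [v_2,v_4],
  ∂[v_1,v_5,v_6] = [v_5,v_6] − [v_1,v_6] + [v_1,v_5].
The resulting 18×12 matrix has rank 12, and its Smith normal form has invariant factors (1,1,1,1,1,1,1,1,1,1,1,2).

Reading off H_k = ker ∂_k / im ∂_{k+1}:

  H_0: rank C_0 − rank ∂_1 = 7 − 6 = 1, and the invariant factors of ∂_1 are all 1, so H_0 ≅ Z.
  H_1: rank ker ∂_1 − rank ∂_2 = (18 − 6) − 12 = 0, and ∂_2 has invariant factor 2 > 1, so H_1 ≅ Z/2.
  H_2: rank ker ∂_2 − rank ∂_3 = (12 − 12) − 0 = 0, and there is no ∂_3, so H_2 ≅ 0.

(K is a triangulation of the real projective plane RP^2.)

H_0 ≅ Z,  H_1 ≅ Z/2,  H_2 = 0.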